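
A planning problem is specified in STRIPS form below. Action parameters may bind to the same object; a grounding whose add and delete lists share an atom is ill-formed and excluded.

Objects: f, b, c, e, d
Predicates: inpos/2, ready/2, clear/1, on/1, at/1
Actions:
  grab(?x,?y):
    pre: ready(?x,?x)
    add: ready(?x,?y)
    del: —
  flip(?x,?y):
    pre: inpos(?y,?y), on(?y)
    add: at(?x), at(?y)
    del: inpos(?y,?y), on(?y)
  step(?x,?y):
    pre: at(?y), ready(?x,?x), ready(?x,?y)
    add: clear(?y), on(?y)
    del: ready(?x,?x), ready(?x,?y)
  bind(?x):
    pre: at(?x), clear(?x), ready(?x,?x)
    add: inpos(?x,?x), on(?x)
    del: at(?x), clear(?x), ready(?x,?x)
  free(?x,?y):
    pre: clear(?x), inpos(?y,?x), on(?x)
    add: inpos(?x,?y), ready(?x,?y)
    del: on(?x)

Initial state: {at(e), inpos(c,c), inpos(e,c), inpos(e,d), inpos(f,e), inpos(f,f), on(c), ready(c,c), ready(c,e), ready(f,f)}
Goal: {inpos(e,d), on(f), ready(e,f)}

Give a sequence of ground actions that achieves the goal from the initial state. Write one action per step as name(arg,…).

flip(f,c); step(f,f); step(c,e); free(e,f)

1. flip(f,c)  →  {at(c), at(e), at(f), inpos(e,c), inpos(e,d), inpos(f,e), inpos(f,f), ready(c,c), ready(c,e), ready(f,f)}
2. step(f,f)  →  {at(c), at(e), at(f), clear(f), inpos(e,c), inpos(e,d), inpos(f,e), inpos(f,f), on(f), ready(c,c), ready(c,e)}
3. step(c,e)  →  {at(c), at(e), at(f), clear(e), clear(f), inpos(e,c), inpos(e,d), inpos(f,e), inpos(f,f), on(e), on(f)}
4. free(e,f)  →  {at(c), at(e), at(f), clear(e), clear(f), inpos(e,c), inpos(e,d), inpos(e,f), inpos(f,e), inpos(f,f), on(f), ready(e,f)}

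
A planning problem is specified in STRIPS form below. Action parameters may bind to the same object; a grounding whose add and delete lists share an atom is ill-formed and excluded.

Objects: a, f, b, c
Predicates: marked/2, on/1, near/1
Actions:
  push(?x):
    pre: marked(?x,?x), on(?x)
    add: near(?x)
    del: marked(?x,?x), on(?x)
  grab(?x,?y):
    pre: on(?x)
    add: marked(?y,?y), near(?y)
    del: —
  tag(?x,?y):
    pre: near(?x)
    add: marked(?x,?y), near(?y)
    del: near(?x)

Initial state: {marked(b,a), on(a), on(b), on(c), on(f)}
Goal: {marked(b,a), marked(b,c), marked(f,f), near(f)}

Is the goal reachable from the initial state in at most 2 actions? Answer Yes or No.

1. grab(a,f)  →  {marked(b,a), marked(f,f), near(f), on(a), on(b), on(c), on(f)}
2. grab(a,b)  →  {marked(b,a), marked(b,b), marked(f,f), near(b), near(f), on(a), on(b), on(c), on(f)}
3. tag(b,c)  →  {marked(b,a), marked(b,b), marked(b,c), marked(f,f), near(c), near(f), on(a), on(b), on(c), on(f)}
optimal plan length = 3; 3 > 2

No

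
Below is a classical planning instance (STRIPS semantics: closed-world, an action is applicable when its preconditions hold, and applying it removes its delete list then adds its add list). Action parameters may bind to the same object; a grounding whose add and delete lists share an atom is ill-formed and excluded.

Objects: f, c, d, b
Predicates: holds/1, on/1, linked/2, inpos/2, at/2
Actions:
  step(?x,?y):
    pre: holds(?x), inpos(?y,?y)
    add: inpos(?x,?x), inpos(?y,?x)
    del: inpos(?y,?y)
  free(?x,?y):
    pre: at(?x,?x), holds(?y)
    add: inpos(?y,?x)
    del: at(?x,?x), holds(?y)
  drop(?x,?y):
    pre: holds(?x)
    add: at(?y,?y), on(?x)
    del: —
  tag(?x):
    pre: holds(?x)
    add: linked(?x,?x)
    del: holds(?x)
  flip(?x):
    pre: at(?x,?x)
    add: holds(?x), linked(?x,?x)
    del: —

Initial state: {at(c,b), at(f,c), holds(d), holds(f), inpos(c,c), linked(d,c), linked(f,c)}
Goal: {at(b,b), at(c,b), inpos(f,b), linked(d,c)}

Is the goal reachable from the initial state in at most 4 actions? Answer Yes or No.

Yes

1. drop(f,b)  →  {at(b,b), at(c,b), at(f,c), holds(d), holds(f), inpos(c,c), linked(d,c), linked(f,c), on(f)}
2. free(b,f)  →  {at(c,b), at(f,c), holds(d), inpos(c,c), inpos(f,b), linked(d,c), linked(f,c), on(f)}
3. drop(d,b)  →  {at(b,b), at(c,b), at(f,c), holds(d), inpos(c,c), inpos(f,b), linked(d,c), linked(f,c), on(d), on(f)}
optimal plan length = 3; 3 ≤ 4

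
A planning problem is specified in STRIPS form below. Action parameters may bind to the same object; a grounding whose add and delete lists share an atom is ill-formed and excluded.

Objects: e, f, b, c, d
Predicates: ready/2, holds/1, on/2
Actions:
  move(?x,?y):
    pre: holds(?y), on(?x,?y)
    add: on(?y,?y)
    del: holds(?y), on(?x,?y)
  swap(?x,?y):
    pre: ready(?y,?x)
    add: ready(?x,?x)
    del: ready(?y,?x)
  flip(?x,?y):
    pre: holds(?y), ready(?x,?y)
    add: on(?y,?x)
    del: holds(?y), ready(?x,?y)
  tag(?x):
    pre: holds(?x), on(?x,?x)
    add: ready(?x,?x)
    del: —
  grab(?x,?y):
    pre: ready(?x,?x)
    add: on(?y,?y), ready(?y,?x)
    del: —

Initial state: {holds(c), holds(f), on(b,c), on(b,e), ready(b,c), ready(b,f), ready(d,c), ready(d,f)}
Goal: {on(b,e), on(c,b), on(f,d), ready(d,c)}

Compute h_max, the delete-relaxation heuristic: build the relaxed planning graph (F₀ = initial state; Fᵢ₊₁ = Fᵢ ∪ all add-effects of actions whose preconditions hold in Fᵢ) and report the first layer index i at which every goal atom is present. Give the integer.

F0 = init (8 atoms)
F1 = F0 ∪ {on(c,b), on(c,c), on(c,d), on(f,b), on(f,d), ready(c,c), ready(f,f)}  (15 atoms)
goal ⊆ F1  ⇒  h_max = 1

1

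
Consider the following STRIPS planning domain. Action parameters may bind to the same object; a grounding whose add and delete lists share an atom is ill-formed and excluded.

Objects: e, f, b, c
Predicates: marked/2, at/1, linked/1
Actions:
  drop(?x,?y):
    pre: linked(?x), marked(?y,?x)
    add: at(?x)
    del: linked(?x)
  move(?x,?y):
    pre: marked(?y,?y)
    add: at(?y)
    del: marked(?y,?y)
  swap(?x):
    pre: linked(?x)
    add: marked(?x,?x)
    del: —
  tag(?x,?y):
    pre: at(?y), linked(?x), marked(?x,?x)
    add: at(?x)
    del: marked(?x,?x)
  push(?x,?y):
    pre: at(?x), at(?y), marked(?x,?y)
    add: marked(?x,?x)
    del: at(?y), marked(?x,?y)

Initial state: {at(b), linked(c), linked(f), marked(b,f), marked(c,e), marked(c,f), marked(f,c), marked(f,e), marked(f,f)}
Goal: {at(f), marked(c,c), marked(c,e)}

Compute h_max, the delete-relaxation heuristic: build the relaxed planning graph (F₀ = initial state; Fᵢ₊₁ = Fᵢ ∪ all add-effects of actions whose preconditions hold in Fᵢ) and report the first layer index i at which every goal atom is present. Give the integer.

1

F0 = init (9 atoms)
F1 = F0 ∪ {at(c), at(f), marked(c,c)}  (12 atoms)
goal ⊆ F1  ⇒  h_max = 1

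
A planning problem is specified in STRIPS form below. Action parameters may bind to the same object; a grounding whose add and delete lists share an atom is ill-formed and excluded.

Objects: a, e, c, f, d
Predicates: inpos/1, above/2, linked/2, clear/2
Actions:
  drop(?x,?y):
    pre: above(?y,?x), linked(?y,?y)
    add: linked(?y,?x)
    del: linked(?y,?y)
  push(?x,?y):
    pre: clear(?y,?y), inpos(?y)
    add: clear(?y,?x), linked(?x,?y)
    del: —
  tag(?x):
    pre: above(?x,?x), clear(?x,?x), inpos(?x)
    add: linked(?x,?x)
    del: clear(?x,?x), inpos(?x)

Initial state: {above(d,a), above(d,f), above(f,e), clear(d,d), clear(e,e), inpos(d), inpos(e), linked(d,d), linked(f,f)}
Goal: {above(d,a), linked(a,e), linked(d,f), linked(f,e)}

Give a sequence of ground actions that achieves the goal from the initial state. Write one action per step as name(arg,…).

1. drop(e,f)  →  {above(d,a), above(d,f), above(f,e), clear(d,d), clear(e,e), inpos(d), inpos(e), linked(d,d), linked(f,e)}
2. drop(f,d)  →  {above(d,a), above(d,f), above(f,e), clear(d,d), clear(e,e), inpos(d), inpos(e), linked(d,f), linked(f,e)}
3. push(a,e)  →  {above(d,a), above(d,f), above(f,e), clear(d,d), clear(e,a), clear(e,e), inpos(d), inpos(e), linked(a,e), linked(d,f), linked(f,e)}

drop(e,f); drop(f,d); push(a,e)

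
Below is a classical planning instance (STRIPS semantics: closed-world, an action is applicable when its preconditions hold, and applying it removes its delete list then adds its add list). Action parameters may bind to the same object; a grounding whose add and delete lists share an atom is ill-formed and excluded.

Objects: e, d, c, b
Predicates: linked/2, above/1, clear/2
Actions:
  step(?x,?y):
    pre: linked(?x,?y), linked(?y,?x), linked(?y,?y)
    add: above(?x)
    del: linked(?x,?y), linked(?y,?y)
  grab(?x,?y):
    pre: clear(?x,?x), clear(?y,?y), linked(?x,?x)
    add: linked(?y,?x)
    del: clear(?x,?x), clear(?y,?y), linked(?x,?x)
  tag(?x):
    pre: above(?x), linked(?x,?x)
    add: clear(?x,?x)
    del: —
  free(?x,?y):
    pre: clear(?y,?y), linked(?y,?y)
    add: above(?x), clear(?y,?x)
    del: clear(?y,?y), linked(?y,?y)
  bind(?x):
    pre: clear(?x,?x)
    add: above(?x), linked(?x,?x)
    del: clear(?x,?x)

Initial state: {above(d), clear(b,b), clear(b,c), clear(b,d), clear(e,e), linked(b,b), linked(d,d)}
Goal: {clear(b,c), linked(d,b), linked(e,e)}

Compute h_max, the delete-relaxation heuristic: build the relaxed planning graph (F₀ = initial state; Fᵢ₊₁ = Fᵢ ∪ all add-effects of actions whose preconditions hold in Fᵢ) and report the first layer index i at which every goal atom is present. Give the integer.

F0 = init (7 atoms)
F1 = F0 ∪ {above(b), above(c), above(e), clear(b,e), clear(d,d), linked(e,b), linked(e,e)}  (14 atoms)
F2 = F1 ∪ {clear(d,b), clear(d,c), clear(d,e), clear(e,b), clear(e,c), clear(e,d), linked(b,d), linked(b,e), linked(d,b), linked(d,e), linked(e,d)}  (25 atoms)
goal ⊆ F2  ⇒  h_max = 2

2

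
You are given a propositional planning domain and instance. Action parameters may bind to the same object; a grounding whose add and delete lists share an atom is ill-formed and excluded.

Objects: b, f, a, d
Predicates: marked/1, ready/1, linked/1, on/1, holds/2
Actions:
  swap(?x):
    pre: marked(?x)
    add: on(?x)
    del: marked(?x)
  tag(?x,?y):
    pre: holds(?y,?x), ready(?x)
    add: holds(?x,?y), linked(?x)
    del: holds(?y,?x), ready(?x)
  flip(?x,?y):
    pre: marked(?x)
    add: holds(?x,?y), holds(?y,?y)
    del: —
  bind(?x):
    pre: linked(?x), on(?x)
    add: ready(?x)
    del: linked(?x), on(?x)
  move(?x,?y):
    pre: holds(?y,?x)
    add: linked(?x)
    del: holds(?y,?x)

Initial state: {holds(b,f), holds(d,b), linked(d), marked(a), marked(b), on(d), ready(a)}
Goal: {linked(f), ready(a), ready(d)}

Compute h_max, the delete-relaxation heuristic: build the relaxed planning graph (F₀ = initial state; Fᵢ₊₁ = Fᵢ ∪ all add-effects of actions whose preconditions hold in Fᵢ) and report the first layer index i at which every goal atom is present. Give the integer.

F0 = init (7 atoms)
F1 = F0 ∪ {holds(a,a), holds(a,b), holds(a,d), holds(a,f), holds(b,a), holds(b,b), holds(b,d), holds(d,d), holds(f,f), linked(b), linked(f), on(a), on(b), ready(d)}  (21 atoms)
goal ⊆ F1  ⇒  h_max = 1

1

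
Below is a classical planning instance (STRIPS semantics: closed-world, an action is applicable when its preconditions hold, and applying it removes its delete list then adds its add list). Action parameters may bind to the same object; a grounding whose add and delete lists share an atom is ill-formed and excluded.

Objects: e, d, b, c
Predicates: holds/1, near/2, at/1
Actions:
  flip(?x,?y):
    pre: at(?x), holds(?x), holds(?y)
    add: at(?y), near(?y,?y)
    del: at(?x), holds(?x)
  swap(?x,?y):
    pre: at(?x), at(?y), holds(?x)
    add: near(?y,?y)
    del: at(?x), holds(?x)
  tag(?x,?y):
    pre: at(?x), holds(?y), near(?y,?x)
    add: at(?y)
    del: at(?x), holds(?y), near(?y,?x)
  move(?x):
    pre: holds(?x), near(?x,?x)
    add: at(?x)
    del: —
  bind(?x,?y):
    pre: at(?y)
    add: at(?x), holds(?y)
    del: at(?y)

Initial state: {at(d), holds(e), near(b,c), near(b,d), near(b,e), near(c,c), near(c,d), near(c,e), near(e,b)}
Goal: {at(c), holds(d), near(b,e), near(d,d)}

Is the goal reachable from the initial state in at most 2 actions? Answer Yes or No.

1. bind(e,d)  →  {at(e), holds(d), holds(e), near(b,c), near(b,d), near(b,e), near(c,c), near(c,d), near(c,e), near(e,b)}
2. flip(e,d)  →  {at(d), holds(d), near(b,c), near(b,d), near(b,e), near(c,c), near(c,d), near(c,e), near(d,d), near(e,b)}
3. bind(c,d)  →  {at(c), holds(d), near(b,c), near(b,d), near(b,e), near(c,c), near(c,d), near(c,e), near(d,d), near(e,b)}
optimal plan length = 3; 3 > 2

No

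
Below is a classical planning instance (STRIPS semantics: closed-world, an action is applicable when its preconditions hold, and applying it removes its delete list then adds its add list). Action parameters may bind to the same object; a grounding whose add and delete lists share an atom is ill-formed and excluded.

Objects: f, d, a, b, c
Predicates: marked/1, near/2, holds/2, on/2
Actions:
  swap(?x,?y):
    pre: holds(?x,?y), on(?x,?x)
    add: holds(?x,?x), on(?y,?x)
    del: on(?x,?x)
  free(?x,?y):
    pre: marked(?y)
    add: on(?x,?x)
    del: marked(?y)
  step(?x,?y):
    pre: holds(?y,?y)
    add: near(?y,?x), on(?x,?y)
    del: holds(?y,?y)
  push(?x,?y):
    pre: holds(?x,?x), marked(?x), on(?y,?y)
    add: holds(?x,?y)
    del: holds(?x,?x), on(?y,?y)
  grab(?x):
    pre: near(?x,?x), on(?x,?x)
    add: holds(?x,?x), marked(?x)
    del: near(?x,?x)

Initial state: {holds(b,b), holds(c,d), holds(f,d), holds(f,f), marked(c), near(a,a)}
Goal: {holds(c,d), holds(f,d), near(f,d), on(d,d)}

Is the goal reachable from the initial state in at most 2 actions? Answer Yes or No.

Yes

1. free(d,c)  →  {holds(b,b), holds(c,d), holds(f,d), holds(f,f), near(a,a), on(d,d)}
2. step(d,f)  →  {holds(b,b), holds(c,d), holds(f,d), near(a,a), near(f,d), on(d,d), on(d,f)}
optimal plan length = 2; 2 ≤ 2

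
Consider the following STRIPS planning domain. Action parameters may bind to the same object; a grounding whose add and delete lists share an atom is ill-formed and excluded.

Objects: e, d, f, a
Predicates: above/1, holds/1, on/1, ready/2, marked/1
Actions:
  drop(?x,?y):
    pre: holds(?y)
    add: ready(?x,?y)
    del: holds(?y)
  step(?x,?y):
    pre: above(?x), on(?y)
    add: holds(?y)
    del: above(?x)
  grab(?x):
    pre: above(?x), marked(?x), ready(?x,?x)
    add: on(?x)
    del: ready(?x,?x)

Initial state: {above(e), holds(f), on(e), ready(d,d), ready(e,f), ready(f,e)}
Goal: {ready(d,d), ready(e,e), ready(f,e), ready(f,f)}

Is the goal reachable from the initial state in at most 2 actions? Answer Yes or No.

No

1. drop(f,f)  →  {above(e), on(e), ready(d,d), ready(e,f), ready(f,e), ready(f,f)}
2. step(e,e)  →  {holds(e), on(e), ready(d,d), ready(e,f), ready(f,e), ready(f,f)}
3. drop(e,e)  →  {on(e), ready(d,d), ready(e,e), ready(e,f), ready(f,e), ready(f,f)}
optimal plan length = 3; 3 > 2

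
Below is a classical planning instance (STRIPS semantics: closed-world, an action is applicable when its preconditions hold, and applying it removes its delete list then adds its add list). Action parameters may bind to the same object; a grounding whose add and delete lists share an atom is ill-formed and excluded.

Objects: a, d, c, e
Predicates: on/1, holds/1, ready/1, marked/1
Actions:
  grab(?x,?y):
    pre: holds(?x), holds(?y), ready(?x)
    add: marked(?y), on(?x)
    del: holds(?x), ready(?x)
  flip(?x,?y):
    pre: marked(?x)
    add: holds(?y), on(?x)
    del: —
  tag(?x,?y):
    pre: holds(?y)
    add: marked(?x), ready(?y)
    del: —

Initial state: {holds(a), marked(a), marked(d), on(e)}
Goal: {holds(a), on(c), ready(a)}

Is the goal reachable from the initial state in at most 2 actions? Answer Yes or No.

1. tag(c,a)  →  {holds(a), marked(a), marked(c), marked(d), on(e), ready(a)}
2. flip(c,a)  →  {holds(a), marked(a), marked(c), marked(d), on(c), on(e), ready(a)}
optimal plan length = 2; 2 ≤ 2

Yes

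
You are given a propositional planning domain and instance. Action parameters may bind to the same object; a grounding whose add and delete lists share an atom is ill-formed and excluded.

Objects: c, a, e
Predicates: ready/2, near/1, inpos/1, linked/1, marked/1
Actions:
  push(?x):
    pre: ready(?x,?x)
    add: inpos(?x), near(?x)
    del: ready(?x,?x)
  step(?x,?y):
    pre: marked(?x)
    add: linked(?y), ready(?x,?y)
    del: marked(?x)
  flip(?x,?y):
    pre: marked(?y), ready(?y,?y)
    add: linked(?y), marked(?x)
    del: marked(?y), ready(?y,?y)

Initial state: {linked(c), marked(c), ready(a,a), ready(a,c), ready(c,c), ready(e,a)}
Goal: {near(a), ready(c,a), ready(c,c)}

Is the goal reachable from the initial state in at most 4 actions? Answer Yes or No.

Yes

1. push(a)  →  {inpos(a), linked(c), marked(c), near(a), ready(a,c), ready(c,c), ready(e,a)}
2. step(c,a)  →  {inpos(a), linked(a), linked(c), near(a), ready(a,c), ready(c,a), ready(c,c), ready(e,a)}
optimal plan length = 2; 2 ≤ 4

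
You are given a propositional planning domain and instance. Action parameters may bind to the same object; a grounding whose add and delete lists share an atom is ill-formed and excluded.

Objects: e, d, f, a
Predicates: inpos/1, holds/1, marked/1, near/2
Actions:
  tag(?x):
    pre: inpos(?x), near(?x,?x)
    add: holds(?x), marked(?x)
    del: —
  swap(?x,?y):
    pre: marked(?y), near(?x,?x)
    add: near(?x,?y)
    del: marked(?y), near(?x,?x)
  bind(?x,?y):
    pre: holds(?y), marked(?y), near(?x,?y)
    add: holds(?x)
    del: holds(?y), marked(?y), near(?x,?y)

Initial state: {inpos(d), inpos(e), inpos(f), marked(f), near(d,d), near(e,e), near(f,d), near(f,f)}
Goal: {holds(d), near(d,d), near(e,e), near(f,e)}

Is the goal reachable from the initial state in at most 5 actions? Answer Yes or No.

Yes

1. tag(e)  →  {holds(e), inpos(d), inpos(e), inpos(f), marked(e), marked(f), near(d,d), near(e,e), near(f,d), near(f,f)}
2. tag(d)  →  {holds(d), holds(e), inpos(d), inpos(e), inpos(f), marked(d), marked(e), marked(f), near(d,d), near(e,e), near(f,d), near(f,f)}
3. swap(f,e)  →  {holds(d), holds(e), inpos(d), inpos(e), inpos(f), marked(d), marked(f), near(d,d), near(e,e), near(f,d), near(f,e)}
optimal plan length = 3; 3 ≤ 5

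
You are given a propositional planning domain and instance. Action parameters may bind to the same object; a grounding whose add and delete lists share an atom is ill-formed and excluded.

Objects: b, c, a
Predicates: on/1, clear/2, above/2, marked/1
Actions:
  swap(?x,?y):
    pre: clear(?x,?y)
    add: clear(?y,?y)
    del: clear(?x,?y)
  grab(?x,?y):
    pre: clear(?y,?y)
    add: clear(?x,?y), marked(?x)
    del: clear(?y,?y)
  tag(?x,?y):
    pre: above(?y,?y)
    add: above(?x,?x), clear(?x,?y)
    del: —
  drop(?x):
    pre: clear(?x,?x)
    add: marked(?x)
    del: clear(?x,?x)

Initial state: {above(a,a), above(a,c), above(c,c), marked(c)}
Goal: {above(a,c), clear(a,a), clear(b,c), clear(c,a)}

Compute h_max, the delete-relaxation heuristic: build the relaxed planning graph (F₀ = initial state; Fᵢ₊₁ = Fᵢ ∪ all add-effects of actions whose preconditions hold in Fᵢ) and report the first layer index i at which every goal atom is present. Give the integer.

1

F0 = init (4 atoms)
F1 = F0 ∪ {above(b,b), clear(a,a), clear(a,c), clear(b,a), clear(b,c), clear(c,a), clear(c,c)}  (11 atoms)
goal ⊆ F1  ⇒  h_max = 1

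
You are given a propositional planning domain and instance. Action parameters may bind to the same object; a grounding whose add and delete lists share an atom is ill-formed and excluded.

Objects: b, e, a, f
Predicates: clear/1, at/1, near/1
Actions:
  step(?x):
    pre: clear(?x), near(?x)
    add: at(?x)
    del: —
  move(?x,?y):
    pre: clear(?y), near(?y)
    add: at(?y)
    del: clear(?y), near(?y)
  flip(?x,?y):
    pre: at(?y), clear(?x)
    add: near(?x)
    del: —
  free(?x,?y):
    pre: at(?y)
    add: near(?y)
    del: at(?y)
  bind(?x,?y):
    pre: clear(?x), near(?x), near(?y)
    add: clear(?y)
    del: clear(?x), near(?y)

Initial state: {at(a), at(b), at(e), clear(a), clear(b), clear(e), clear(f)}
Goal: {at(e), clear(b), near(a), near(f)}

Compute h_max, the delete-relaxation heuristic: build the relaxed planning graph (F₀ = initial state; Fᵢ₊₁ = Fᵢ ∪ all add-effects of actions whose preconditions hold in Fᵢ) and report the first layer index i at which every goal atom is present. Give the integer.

1

F0 = init (7 atoms)
F1 = F0 ∪ {near(a), near(b), near(e), near(f)}  (11 atoms)
goal ⊆ F1  ⇒  h_max = 1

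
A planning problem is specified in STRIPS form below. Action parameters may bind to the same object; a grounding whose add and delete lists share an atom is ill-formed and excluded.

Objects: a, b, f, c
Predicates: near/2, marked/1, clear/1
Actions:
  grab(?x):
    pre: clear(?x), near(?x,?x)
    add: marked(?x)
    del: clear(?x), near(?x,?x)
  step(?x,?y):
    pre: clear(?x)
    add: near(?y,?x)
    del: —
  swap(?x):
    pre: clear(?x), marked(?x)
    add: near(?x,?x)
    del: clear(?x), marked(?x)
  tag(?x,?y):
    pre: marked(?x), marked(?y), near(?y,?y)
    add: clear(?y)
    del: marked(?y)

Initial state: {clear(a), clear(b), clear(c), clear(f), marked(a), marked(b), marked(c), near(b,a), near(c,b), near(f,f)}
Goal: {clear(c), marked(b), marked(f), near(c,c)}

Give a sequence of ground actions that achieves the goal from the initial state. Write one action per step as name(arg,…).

grab(f); step(c,c)

1. grab(f)  →  {clear(a), clear(b), clear(c), marked(a), marked(b), marked(c), marked(f), near(b,a), near(c,b)}
2. step(c,c)  →  {clear(a), clear(b), clear(c), marked(a), marked(b), marked(c), marked(f), near(b,a), near(c,b), near(c,c)}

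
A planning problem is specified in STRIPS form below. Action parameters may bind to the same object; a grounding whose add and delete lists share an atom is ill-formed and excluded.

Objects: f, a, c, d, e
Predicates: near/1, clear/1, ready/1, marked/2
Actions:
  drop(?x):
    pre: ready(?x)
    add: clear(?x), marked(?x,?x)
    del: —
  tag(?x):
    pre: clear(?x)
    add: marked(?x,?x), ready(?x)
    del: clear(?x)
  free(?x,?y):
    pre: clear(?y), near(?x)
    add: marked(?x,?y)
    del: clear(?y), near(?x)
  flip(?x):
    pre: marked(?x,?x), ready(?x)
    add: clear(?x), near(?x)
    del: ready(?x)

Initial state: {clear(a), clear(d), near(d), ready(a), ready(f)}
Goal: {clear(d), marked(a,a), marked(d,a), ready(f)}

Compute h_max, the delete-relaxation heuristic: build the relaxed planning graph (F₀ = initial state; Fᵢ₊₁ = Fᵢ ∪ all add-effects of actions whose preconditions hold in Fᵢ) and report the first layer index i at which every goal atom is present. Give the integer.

F0 = init (5 atoms)
F1 = F0 ∪ {clear(f), marked(a,a), marked(d,a), marked(d,d), marked(f,f), ready(d)}  (11 atoms)
goal ⊆ F1  ⇒  h_max = 1

1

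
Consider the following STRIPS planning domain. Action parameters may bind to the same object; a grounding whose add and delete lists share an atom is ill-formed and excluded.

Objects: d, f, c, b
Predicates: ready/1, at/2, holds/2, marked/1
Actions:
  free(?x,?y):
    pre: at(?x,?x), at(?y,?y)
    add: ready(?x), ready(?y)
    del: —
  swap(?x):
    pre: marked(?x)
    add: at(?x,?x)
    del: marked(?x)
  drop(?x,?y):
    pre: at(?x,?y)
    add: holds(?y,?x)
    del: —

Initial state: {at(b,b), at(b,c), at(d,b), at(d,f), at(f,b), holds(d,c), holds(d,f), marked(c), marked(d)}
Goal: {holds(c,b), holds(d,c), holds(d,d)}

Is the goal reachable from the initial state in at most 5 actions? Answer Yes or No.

Yes

1. swap(d)  →  {at(b,b), at(b,c), at(d,b), at(d,d), at(d,f), at(f,b), holds(d,c), holds(d,f), marked(c)}
2. drop(d,d)  →  {at(b,b), at(b,c), at(d,b), at(d,d), at(d,f), at(f,b), holds(d,c), holds(d,d), holds(d,f), marked(c)}
3. drop(b,c)  →  {at(b,b), at(b,c), at(d,b), at(d,d), at(d,f), at(f,b), holds(c,b), holds(d,c), holds(d,d), holds(d,f), marked(c)}
optimal plan length = 3; 3 ≤ 5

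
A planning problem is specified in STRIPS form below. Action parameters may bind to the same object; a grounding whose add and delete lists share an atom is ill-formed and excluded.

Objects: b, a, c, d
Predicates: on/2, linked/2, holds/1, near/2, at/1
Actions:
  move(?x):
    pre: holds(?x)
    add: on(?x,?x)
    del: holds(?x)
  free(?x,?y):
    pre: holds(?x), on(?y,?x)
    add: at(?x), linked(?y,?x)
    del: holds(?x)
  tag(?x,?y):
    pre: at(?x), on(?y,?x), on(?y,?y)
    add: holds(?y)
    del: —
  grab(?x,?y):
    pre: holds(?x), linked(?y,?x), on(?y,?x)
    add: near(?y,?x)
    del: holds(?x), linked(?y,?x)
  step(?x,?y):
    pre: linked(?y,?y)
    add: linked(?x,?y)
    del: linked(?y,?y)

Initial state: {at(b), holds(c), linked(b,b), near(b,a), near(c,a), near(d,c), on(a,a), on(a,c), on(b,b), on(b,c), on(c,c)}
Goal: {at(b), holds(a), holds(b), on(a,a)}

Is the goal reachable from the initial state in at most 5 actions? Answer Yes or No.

Yes

1. free(c,b)  →  {at(b), at(c), linked(b,b), linked(b,c), near(b,a), near(c,a), near(d,c), on(a,a), on(a,c), on(b,b), on(b,c), on(c,c)}
2. tag(b,b)  →  {at(b), at(c), holds(b), linked(b,b), linked(b,c), near(b,a), near(c,a), near(d,c), on(a,a), on(a,c), on(b,b), on(b,c), on(c,c)}
3. tag(c,a)  →  {at(b), at(c), holds(a), holds(b), linked(b,b), linked(b,c), near(b,a), near(c,a), near(d,c), on(a,a), on(a,c), on(b,b), on(b,c), on(c,c)}
optimal plan length = 3; 3 ≤ 5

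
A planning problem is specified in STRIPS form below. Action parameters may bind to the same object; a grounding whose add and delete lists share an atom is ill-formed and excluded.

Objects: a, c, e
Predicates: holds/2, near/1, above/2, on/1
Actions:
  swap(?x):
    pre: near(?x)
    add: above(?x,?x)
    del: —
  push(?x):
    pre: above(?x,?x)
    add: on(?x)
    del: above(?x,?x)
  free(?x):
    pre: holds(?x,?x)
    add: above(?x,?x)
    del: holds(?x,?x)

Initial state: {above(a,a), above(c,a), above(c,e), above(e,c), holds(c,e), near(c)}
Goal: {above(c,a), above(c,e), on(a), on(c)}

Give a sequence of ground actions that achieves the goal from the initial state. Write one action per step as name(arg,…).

swap(c); push(a); push(c)

1. swap(c)  →  {above(a,a), above(c,a), above(c,c), above(c,e), above(e,c), holds(c,e), near(c)}
2. push(a)  →  {above(c,a), above(c,c), above(c,e), above(e,c), holds(c,e), near(c), on(a)}
3. push(c)  →  {above(c,a), above(c,e), above(e,c), holds(c,e), near(c), on(a), on(c)}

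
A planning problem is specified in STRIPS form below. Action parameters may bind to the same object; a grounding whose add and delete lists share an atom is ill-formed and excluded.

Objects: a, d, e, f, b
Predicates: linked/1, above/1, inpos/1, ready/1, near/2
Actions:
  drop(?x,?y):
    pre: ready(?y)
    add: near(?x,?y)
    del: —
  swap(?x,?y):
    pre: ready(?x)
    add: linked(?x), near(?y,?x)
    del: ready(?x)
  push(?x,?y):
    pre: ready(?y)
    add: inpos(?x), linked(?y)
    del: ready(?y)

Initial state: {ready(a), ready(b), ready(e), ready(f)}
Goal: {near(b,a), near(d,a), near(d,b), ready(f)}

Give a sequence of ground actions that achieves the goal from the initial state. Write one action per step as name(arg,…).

drop(d,a); drop(d,b); drop(b,a)

1. drop(d,a)  →  {near(d,a), ready(a), ready(b), ready(e), ready(f)}
2. drop(d,b)  →  {near(d,a), near(d,b), ready(a), ready(b), ready(e), ready(f)}
3. drop(b,a)  →  {near(b,a), near(d,a), near(d,b), ready(a), ready(b), ready(e), ready(f)}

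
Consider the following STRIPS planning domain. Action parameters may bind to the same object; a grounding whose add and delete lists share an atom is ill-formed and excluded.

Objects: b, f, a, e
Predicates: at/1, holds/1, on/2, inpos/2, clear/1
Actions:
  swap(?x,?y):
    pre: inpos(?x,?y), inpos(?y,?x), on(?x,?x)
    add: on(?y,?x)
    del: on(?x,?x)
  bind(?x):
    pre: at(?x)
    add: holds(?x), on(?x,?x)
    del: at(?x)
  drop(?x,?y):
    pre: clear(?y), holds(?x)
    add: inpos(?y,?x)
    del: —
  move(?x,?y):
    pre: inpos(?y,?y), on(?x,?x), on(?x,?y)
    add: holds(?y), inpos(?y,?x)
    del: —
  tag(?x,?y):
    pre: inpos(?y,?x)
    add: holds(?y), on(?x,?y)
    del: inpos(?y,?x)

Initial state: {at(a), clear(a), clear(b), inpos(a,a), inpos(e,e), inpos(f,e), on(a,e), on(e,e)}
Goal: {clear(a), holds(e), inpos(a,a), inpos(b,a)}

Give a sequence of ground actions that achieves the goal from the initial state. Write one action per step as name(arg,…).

1. bind(a)  →  {clear(a), clear(b), holds(a), inpos(a,a), inpos(e,e), inpos(f,e), on(a,a), on(a,e), on(e,e)}
2. drop(a,b)  →  {clear(a), clear(b), holds(a), inpos(a,a), inpos(b,a), inpos(e,e), inpos(f,e), on(a,a), on(a,e), on(e,e)}
3. move(a,e)  →  {clear(a), clear(b), holds(a), holds(e), inpos(a,a), inpos(b,a), inpos(e,a), inpos(e,e), inpos(f,e), on(a,a), on(a,e), on(e,e)}

bind(a); drop(a,b); move(a,e)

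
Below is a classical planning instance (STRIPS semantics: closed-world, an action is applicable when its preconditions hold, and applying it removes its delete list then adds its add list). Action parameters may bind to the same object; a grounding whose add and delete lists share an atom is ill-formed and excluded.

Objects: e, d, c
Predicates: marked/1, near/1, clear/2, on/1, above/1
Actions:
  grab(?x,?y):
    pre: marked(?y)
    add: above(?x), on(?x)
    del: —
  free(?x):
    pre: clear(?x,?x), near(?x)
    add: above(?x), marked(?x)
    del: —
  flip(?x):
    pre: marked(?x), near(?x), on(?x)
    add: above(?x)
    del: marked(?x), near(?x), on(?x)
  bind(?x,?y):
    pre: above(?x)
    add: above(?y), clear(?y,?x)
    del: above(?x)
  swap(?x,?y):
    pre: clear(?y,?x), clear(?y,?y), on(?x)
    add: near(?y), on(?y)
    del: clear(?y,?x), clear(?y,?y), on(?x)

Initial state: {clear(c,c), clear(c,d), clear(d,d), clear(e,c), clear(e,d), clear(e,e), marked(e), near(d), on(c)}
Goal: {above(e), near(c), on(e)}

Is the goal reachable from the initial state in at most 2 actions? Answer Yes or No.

1. grab(e,e)  →  {above(e), clear(c,c), clear(c,d), clear(d,d), clear(e,c), clear(e,d), clear(e,e), marked(e), near(d), on(c), on(e)}
2. grab(d,e)  →  {above(d), above(e), clear(c,c), clear(c,d), clear(d,d), clear(e,c), clear(e,d), clear(e,e), marked(e), near(d), on(c), on(d), on(e)}
3. swap(d,c)  →  {above(d), above(e), clear(d,d), clear(e,c), clear(e,d), clear(e,e), marked(e), near(c), near(d), on(c), on(e)}
optimal plan length = 3; 3 > 2

No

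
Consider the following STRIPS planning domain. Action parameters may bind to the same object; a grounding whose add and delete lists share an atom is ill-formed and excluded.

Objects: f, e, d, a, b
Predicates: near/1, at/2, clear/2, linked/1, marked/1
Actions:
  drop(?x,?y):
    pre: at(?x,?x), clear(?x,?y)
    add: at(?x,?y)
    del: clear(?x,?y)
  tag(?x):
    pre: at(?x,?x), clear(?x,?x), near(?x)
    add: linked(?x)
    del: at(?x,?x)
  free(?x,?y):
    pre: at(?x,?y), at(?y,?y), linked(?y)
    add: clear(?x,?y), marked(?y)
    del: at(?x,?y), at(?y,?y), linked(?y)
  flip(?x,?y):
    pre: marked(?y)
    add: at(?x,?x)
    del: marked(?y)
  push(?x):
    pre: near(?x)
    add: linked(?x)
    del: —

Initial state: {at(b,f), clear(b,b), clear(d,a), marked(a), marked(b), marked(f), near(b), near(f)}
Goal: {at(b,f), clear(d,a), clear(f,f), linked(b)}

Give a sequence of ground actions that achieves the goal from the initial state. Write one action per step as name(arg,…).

flip(f,f); push(f); free(f,f); push(b)

1. flip(f,f)  →  {at(b,f), at(f,f), clear(b,b), clear(d,a), marked(a), marked(b), near(b), near(f)}
2. push(f)  →  {at(b,f), at(f,f), clear(b,b), clear(d,a), linked(f), marked(a), marked(b), near(b), near(f)}
3. free(f,f)  →  {at(b,f), clear(b,b), clear(d,a), clear(f,f), marked(a), marked(b), marked(f), near(b), near(f)}
4. push(b)  →  {at(b,f), clear(b,b), clear(d,a), clear(f,f), linked(b), marked(a), marked(b), marked(f), near(b), near(f)}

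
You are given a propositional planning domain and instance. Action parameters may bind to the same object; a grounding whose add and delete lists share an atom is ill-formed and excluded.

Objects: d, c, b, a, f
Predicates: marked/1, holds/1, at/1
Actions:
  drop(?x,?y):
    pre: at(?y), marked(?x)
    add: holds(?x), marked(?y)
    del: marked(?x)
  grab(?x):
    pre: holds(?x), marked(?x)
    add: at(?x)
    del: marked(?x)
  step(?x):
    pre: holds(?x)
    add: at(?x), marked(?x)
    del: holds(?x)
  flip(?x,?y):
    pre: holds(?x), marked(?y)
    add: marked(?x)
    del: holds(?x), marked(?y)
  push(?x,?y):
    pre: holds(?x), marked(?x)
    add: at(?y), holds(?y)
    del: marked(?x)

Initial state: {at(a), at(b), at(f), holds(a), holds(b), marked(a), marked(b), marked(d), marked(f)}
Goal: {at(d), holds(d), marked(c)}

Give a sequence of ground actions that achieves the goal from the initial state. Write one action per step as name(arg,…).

push(b,d); push(d,c); drop(a,c)

1. push(b,d)  →  {at(a), at(b), at(d), at(f), holds(a), holds(b), holds(d), marked(a), marked(d), marked(f)}
2. push(d,c)  →  {at(a), at(b), at(c), at(d), at(f), holds(a), holds(b), holds(c), holds(d), marked(a), marked(f)}
3. drop(a,c)  →  {at(a), at(b), at(c), at(d), at(f), holds(a), holds(b), holds(c), holds(d), marked(c), marked(f)}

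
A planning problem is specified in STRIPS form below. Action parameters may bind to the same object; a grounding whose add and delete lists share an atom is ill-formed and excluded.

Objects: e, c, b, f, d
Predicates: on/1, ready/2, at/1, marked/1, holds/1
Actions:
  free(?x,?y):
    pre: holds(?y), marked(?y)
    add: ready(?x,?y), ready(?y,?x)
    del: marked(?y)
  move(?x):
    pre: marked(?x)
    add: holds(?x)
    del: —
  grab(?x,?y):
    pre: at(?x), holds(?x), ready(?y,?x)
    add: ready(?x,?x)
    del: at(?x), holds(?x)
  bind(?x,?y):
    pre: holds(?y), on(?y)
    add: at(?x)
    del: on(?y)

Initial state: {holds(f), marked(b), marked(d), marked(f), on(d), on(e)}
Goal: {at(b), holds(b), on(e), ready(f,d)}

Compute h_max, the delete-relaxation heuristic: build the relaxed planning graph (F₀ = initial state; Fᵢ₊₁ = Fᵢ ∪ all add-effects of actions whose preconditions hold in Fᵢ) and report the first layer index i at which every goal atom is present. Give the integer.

F0 = init (6 atoms)
F1 = F0 ∪ {holds(b), holds(d), ready(b,f), ready(c,f), ready(d,f), ready(e,f), ready(f,b), ready(f,c), ready(f,d), ready(f,e), ready(f,f)}  (17 atoms)
F2 = F1 ∪ {at(b), at(c), at(d), at(e), at(f), ready(b,b), ready(b,c), ready(b,d), ready(b,e), ready(c,b), ready(c,d), ready(d,b), ready(d,c), ready(d,d), ready(d,e), ready(e,b), ready(e,d)}  (34 atoms)
goal ⊆ F2  ⇒  h_max = 2

2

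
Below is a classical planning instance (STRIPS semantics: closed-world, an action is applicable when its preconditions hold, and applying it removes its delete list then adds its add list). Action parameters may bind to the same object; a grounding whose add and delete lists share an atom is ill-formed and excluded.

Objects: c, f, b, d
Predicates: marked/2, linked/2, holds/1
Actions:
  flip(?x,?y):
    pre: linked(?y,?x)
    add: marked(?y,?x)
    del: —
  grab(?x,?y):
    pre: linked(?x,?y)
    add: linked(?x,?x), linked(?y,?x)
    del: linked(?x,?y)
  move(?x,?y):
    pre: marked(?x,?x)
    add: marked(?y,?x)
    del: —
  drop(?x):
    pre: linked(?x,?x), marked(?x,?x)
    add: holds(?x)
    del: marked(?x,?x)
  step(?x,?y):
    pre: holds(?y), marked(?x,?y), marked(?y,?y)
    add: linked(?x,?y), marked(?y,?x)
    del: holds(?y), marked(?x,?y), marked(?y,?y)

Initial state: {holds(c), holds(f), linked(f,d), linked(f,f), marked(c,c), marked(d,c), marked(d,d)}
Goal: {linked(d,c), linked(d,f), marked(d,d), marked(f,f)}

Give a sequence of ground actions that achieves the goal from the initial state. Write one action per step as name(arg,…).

flip(f,f); grab(f,d); step(d,c)

1. flip(f,f)  →  {holds(c), holds(f), linked(f,d), linked(f,f), marked(c,c), marked(d,c), marked(d,d), marked(f,f)}
2. grab(f,d)  →  {holds(c), holds(f), linked(d,f), linked(f,f), marked(c,c), marked(d,c), marked(d,d), marked(f,f)}
3. step(d,c)  →  {holds(f), linked(d,c), linked(d,f), linked(f,f), marked(c,d), marked(d,d), marked(f,f)}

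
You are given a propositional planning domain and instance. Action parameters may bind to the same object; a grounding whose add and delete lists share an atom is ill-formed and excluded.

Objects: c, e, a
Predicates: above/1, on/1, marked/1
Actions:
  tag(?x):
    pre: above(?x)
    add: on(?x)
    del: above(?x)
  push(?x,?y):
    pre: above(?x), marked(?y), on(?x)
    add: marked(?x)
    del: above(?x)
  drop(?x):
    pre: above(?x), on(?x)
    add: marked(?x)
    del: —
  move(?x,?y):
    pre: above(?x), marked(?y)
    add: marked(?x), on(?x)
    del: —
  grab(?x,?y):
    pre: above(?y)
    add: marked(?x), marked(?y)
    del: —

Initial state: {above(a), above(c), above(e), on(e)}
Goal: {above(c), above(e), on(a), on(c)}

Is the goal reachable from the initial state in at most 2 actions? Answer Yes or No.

No

1. tag(a)  →  {above(c), above(e), on(a), on(e)}
2. drop(e)  →  {above(c), above(e), marked(e), on(a), on(e)}
3. move(c,e)  →  {above(c), above(e), marked(c), marked(e), on(a), on(c), on(e)}
optimal plan length = 3; 3 > 2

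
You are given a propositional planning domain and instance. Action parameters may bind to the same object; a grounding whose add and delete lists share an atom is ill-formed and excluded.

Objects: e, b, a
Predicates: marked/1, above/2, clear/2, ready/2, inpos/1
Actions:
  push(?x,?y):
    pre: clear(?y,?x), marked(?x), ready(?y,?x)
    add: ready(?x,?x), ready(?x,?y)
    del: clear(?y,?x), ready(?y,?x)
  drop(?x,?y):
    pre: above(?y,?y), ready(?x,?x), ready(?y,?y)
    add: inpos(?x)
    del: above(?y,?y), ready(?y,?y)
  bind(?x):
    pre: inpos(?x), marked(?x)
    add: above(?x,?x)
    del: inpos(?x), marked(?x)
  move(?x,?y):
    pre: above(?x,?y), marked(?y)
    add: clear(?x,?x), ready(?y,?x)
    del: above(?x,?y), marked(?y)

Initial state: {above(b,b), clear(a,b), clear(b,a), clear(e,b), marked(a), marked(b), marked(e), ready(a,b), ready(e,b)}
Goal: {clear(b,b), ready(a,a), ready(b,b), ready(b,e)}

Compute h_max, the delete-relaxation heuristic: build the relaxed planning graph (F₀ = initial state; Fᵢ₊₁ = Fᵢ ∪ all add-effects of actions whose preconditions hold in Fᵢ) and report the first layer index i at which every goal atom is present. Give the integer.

2

F0 = init (9 atoms)
F1 = F0 ∪ {clear(b,b), ready(b,a), ready(b,b), ready(b,e)}  (13 atoms)
F2 = F1 ∪ {inpos(b), ready(a,a)}  (15 atoms)
goal ⊆ F2  ⇒  h_max = 2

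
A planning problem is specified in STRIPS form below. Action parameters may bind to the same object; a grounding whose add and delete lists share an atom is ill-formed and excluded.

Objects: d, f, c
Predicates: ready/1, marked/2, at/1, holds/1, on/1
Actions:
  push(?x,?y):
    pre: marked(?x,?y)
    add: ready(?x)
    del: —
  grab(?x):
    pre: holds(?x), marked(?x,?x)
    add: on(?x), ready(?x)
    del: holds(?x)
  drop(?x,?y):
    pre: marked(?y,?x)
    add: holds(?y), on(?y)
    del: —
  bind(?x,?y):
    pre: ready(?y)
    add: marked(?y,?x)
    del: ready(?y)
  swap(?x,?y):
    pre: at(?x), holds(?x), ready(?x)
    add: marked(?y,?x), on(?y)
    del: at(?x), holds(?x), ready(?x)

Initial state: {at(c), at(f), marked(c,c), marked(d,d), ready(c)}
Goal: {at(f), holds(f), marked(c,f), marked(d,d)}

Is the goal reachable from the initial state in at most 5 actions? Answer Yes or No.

1. drop(c,c)  →  {at(c), at(f), holds(c), marked(c,c), marked(d,d), on(c), ready(c)}
2. bind(f,c)  →  {at(c), at(f), holds(c), marked(c,c), marked(c,f), marked(d,d), on(c)}
3. push(c,f)  →  {at(c), at(f), holds(c), marked(c,c), marked(c,f), marked(d,d), on(c), ready(c)}
4. swap(c,f)  →  {at(f), marked(c,c), marked(c,f), marked(d,d), marked(f,c), on(c), on(f)}
5. drop(c,f)  →  {at(f), holds(f), marked(c,c), marked(c,f), marked(d,d), marked(f,c), on(c), on(f)}
optimal plan length = 5; 5 ≤ 5

Yes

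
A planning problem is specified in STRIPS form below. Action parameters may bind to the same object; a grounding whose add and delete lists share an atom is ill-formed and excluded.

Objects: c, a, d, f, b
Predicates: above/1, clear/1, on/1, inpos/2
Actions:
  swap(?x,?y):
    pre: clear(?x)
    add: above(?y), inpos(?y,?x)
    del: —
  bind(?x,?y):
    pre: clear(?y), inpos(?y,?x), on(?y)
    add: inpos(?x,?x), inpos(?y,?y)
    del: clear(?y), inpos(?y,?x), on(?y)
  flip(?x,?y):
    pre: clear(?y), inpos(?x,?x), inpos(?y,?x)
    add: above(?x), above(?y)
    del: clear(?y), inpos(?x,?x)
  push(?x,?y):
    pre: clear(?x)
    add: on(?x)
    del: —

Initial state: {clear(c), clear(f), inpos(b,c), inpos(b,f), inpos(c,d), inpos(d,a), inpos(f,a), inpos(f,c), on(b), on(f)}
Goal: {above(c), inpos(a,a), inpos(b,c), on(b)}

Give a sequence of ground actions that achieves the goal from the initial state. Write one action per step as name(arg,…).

swap(c,c); bind(a,f)

1. swap(c,c)  →  {above(c), clear(c), clear(f), inpos(b,c), inpos(b,f), inpos(c,c), inpos(c,d), inpos(d,a), inpos(f,a), inpos(f,c), on(b), on(f)}
2. bind(a,f)  →  {above(c), clear(c), inpos(a,a), inpos(b,c), inpos(b,f), inpos(c,c), inpos(c,d), inpos(d,a), inpos(f,c), inpos(f,f), on(b)}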